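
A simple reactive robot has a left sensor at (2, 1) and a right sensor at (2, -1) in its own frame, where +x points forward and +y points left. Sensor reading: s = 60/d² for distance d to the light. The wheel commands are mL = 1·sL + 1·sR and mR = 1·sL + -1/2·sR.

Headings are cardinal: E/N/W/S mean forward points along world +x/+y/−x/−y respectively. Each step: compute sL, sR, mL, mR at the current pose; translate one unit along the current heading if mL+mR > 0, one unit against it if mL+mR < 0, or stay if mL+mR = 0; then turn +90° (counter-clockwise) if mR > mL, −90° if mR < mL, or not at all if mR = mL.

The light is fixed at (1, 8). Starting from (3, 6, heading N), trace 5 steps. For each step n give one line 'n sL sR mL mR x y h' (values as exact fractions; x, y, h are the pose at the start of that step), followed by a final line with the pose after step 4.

0 60 20/3 200/3 170/3 3 6 N
1 15/4 3 27/4 9/4 3 7 E
2 12/5 60/13 456/65 6/65 4 7 S
3 6 30 36 -9 4 6 W
4 60 20/3 200/3 170/3 3 6 N
final 3 7 E

n=0: pose=(3,6,N); sL=60, sR=20/3; mL=200/3, mR=170/3; mL+mR=370/3 → advance +1; mR−mL=-10 → turn -1·90°
n=1: pose=(3,7,E); sL=15/4, sR=3; mL=27/4, mR=9/4; mL+mR=9 → advance +1; mR−mL=-9/2 → turn -1·90°
n=2: pose=(4,7,S); sL=12/5, sR=60/13; mL=456/65, mR=6/65; mL+mR=462/65 → advance +1; mR−mL=-90/13 → turn -1·90°
n=3: pose=(4,6,W); sL=6, sR=30; mL=36, mR=-9; mL+mR=27 → advance +1; mR−mL=-45 → turn -1·90°
n=4: pose=(3,6,N); sL=60, sR=20/3; mL=200/3, mR=170/3; mL+mR=370/3 → advance +1; mR−mL=-10 → turn -1·90°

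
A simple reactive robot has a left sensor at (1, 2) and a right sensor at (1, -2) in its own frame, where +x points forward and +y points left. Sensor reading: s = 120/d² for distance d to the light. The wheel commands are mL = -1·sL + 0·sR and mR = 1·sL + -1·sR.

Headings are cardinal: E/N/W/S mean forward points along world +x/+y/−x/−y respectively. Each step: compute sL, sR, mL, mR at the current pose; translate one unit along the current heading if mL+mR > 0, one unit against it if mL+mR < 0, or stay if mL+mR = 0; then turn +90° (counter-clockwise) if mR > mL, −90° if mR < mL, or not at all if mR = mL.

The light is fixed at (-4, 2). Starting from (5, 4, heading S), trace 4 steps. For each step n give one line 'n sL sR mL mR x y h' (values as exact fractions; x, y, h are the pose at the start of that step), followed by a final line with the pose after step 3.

n=0: pose=(5,4,S); sL=60/61, sR=12/5; mL=-60/61, mR=-432/305; mL+mR=-12/5 → advance -1; mR−mL=-132/305 → turn -1·90°
n=1: pose=(5,5,W); sL=24/13, sR=120/89; mL=-24/13, mR=576/1157; mL+mR=-120/89 → advance -1; mR−mL=2712/1157 → turn +1·90°
n=2: pose=(6,5,S); sL=30/37, sR=30/17; mL=-30/37, mR=-600/629; mL+mR=-30/17 → advance -1; mR−mL=-90/629 → turn -1·90°
n=3: pose=(6,6,W); sL=24/17, sR=40/39; mL=-24/17, mR=256/663; mL+mR=-40/39 → advance -1; mR−mL=1192/663 → turn +1·90°

0 60/61 12/5 -60/61 -432/305 5 4 S
1 24/13 120/89 -24/13 576/1157 5 5 W
2 30/37 30/17 -30/37 -600/629 6 5 S
3 24/17 40/39 -24/17 256/663 6 6 W
final 7 6 S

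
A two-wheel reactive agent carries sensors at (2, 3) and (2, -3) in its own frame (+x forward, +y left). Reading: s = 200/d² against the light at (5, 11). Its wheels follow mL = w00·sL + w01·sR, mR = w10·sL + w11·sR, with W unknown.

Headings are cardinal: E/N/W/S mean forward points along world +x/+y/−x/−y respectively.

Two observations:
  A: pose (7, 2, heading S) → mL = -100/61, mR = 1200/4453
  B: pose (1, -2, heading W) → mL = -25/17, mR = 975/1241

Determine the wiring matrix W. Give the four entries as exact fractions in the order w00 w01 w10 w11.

0 -1 -1 1

obs A: pose=(7,2,S) → sL=100/73, sR=100/61, mL=-100/61, mR=1200/4453
obs B: pose=(1,-2,W) → sL=50/73, sR=25/17, mL=-25/17, mR=975/1241
sensor matrix S = [[100/73, 100/61], [50/73, 25/17]]; det S = 67500/75701
solve [mL_A; mL_B] = S·[w00; w01] and [mR_A; mR_B] = S·[w10; w11]:
  w00 = 0, w01 = -1, w10 = -1, w11 = 1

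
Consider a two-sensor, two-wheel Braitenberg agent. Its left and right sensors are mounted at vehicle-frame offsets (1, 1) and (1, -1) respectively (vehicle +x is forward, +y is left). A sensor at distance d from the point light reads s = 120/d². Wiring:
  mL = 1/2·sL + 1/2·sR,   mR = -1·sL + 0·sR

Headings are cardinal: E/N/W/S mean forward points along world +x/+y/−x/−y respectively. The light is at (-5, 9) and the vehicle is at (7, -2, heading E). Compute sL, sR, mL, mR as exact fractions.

120/269 120/313 34920/84197 -120/269

left sensor world pos  = (8, -1); dL² = 269
right sensor world pos = (8, -3); dR² = 313
sL = 120/269 = 120/269
sR = 120/313 = 120/313
mL = 1/2·sL + 1/2·sR = 34920/84197
mR = -1·sL + 0·sR = -120/269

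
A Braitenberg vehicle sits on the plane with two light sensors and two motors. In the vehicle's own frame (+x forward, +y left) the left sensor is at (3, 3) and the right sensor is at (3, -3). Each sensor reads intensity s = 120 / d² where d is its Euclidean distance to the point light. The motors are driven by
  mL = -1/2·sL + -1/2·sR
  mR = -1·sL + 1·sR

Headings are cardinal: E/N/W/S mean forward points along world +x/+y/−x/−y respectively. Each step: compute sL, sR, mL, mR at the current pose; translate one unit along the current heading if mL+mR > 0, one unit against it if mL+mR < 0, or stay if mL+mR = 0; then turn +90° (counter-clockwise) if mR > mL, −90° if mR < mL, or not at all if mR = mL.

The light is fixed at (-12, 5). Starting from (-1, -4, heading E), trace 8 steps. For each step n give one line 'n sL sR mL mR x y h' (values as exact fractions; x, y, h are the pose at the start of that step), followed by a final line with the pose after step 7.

0 15/29 6/17 -429/986 -81/493 -1 -4 E
1 24/17 24/41 -696/697 -576/697 -2 -4 N
2 60/109 60/49 -4740/5341 3600/5341 -2 -5 W
3 24/73 120/233 -7176/17009 3168/17009 -1 -5 S
4 15/29 6/17 -429/986 -81/493 -1 -4 E
5 24/17 24/41 -696/697 -576/697 -2 -4 N
6 60/109 60/49 -4740/5341 3600/5341 -2 -5 W
7 24/73 120/233 -7176/17009 3168/17009 -1 -5 S
final -1 -4 E

n=0: pose=(-1,-4,E); sL=15/29, sR=6/17; mL=-429/986, mR=-81/493; mL+mR=-591/986 → advance -1; mR−mL=267/986 → turn +1·90°
n=1: pose=(-2,-4,N); sL=24/17, sR=24/41; mL=-696/697, mR=-576/697; mL+mR=-1272/697 → advance -1; mR−mL=120/697 → turn +1·90°
n=2: pose=(-2,-5,W); sL=60/109, sR=60/49; mL=-4740/5341, mR=3600/5341; mL+mR=-1140/5341 → advance -1; mR−mL=8340/5341 → turn +1·90°
n=3: pose=(-1,-5,S); sL=24/73, sR=120/233; mL=-7176/17009, mR=3168/17009; mL+mR=-4008/17009 → advance -1; mR−mL=10344/17009 → turn +1·90°
n=4: pose=(-1,-4,E); sL=15/29, sR=6/17; mL=-429/986, mR=-81/493; mL+mR=-591/986 → advance -1; mR−mL=267/986 → turn +1·90°
n=5: pose=(-2,-4,N); sL=24/17, sR=24/41; mL=-696/697, mR=-576/697; mL+mR=-1272/697 → advance -1; mR−mL=120/697 → turn +1·90°
n=6: pose=(-2,-5,W); sL=60/109, sR=60/49; mL=-4740/5341, mR=3600/5341; mL+mR=-1140/5341 → advance -1; mR−mL=8340/5341 → turn +1·90°
n=7: pose=(-1,-5,S); sL=24/73, sR=120/233; mL=-7176/17009, mR=3168/17009; mL+mR=-4008/17009 → advance -1; mR−mL=10344/17009 → turn +1·90°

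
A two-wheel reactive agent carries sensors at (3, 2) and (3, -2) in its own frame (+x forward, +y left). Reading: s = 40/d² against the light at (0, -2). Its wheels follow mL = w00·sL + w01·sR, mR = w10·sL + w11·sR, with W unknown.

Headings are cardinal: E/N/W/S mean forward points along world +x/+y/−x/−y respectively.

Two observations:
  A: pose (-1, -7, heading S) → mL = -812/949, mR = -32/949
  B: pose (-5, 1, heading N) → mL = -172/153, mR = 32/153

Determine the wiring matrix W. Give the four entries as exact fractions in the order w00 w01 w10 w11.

-1/2 -1 -1/2 1/2

obs A: pose=(-1,-7,S) → sL=8/13, sR=40/73, mL=-812/949, mR=-32/949
obs B: pose=(-5,1,N) → sL=8/17, sR=8/9, mL=-172/153, mR=32/153
sensor matrix S = [[8/13, 40/73], [8/17, 8/9]]; det S = 41984/145197
solve [mL_A; mL_B] = S·[w00; w01] and [mR_A; mR_B] = S·[w10; w11]:
  w00 = -1/2, w01 = -1, w10 = -1/2, w11 = 1/2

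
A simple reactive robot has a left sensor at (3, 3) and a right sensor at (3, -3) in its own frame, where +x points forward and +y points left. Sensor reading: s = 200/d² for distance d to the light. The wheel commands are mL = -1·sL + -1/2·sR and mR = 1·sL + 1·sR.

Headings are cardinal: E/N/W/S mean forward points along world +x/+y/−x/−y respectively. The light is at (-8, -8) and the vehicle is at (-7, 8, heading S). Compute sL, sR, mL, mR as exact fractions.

left sensor world pos  = (-4, 5); dL² = 185
right sensor world pos = (-10, 5); dR² = 173
sL = 200/185 = 40/37
sR = 200/173 = 200/173
mL = -1·sL + -1/2·sR = -10620/6401
mR = 1·sL + 1·sR = 14320/6401

40/37 200/173 -10620/6401 14320/6401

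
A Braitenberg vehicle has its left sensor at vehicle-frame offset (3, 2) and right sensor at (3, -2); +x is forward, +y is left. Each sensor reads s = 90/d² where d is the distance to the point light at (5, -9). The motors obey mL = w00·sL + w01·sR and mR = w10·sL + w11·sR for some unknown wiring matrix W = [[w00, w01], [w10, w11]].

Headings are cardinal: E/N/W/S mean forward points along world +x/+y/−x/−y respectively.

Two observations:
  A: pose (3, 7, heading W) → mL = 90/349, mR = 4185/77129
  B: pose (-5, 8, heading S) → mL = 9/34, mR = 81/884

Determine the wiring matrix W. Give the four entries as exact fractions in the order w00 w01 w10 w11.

0 1 -1/2 1

obs A: pose=(3,7,W) → sL=90/221, sR=90/349, mL=90/349, mR=4185/77129
obs B: pose=(-5,8,S) → sL=9/26, sR=9/34, mL=9/34, mR=81/884
sensor matrix S = [[90/221, 90/349], [9/26, 9/34]]; det S = 24300/1311193
solve [mL_A; mL_B] = S·[w00; w01] and [mR_A; mR_B] = S·[w10; w11]:
  w00 = 0, w01 = 1, w10 = -1/2, w11 = 1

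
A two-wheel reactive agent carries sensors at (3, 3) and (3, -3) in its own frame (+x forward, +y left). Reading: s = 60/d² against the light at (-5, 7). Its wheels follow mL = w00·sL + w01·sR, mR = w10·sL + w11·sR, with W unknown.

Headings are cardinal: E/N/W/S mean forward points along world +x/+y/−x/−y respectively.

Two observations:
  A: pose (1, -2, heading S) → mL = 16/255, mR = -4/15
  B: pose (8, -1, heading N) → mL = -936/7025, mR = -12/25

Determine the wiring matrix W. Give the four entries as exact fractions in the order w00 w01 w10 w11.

-1/2 1/2 -1 0

obs A: pose=(1,-2,S) → sL=4/15, sR=20/51, mL=16/255, mR=-4/15
obs B: pose=(8,-1,N) → sL=12/25, sR=60/281, mL=-936/7025, mR=-12/25
sensor matrix S = [[4/15, 20/51], [12/25, 60/281]]; det S = -3136/23885
solve [mL_A; mL_B] = S·[w00; w01] and [mR_A; mR_B] = S·[w10; w11]:
  w00 = -1/2, w01 = 1/2, w10 = -1, w11 = 0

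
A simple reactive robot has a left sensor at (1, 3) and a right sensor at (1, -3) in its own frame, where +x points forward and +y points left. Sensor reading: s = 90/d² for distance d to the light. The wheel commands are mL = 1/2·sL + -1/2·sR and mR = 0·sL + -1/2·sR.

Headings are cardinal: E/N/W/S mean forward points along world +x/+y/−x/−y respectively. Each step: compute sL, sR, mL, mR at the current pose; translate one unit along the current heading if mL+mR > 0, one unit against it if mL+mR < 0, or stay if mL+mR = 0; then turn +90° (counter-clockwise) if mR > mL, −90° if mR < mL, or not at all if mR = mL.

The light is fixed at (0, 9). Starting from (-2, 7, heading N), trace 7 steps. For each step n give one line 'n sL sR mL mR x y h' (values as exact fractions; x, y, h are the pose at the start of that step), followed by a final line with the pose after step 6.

0 45/13 45 -270/13 -45/2 -2 7 N
1 90 90/37 1620/37 -45/37 -2 6 E
2 9/2 45/16 27/32 -45/32 -1 6 S
3 90/29 18 -216/29 -9 -1 7 W
4 9 9 0 -9/2 0 7 N
5 90 90/37 1620/37 -45/37 0 6 E
6 45/16 9/2 -27/32 -9/4 1 6 S
final 1 7 W

n=0: pose=(-2,7,N); sL=45/13, sR=45; mL=-270/13, mR=-45/2; mL+mR=-1125/26 → advance -1; mR−mL=-45/26 → turn -1·90°
n=1: pose=(-2,6,E); sL=90, sR=90/37; mL=1620/37, mR=-45/37; mL+mR=1575/37 → advance +1; mR−mL=-45 → turn -1·90°
n=2: pose=(-1,6,S); sL=9/2, sR=45/16; mL=27/32, mR=-45/32; mL+mR=-9/16 → advance -1; mR−mL=-9/4 → turn -1·90°
n=3: pose=(-1,7,W); sL=90/29, sR=18; mL=-216/29, mR=-9; mL+mR=-477/29 → advance -1; mR−mL=-45/29 → turn -1·90°
n=4: pose=(0,7,N); sL=9, sR=9; mL=0, mR=-9/2; mL+mR=-9/2 → advance -1; mR−mL=-9/2 → turn -1·90°
n=5: pose=(0,6,E); sL=90, sR=90/37; mL=1620/37, mR=-45/37; mL+mR=1575/37 → advance +1; mR−mL=-45 → turn -1·90°
n=6: pose=(1,6,S); sL=45/16, sR=9/2; mL=-27/32, mR=-9/4; mL+mR=-99/32 → advance -1; mR−mL=-45/32 → turn -1·90°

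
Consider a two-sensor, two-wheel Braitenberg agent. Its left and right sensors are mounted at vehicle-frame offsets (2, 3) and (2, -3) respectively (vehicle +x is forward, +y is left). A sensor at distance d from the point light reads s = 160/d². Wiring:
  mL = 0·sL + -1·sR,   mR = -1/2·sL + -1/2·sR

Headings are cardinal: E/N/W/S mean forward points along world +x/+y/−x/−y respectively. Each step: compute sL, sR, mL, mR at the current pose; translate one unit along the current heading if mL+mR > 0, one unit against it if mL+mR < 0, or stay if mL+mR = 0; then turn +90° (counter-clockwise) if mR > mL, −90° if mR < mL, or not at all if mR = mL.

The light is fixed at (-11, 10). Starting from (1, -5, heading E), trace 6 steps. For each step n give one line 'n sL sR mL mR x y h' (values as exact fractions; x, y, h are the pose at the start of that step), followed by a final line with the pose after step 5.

0 8/17 4/13 -4/13 -86/221 1 -5 E
1 32/97 160/353 -160/353 -13408/34241 0 -5 S
2 16/29 80/229 -80/229 -2992/6641 0 -4 E
3 32/85 32/61 -32/61 -2336/5185 -1 -4 S
4 40/61 2/5 -2/5 -161/305 -1 -3 E
5 160/369 160/261 -160/261 -5600/10701 -2 -3 S
final -2 -2 E

n=0: pose=(1,-5,E); sL=8/17, sR=4/13; mL=-4/13, mR=-86/221; mL+mR=-154/221 → advance -1; mR−mL=-18/221 → turn -1·90°
n=1: pose=(0,-5,S); sL=32/97, sR=160/353; mL=-160/353, mR=-13408/34241; mL+mR=-28928/34241 → advance -1; mR−mL=2112/34241 → turn +1·90°
n=2: pose=(0,-4,E); sL=16/29, sR=80/229; mL=-80/229, mR=-2992/6641; mL+mR=-5312/6641 → advance -1; mR−mL=-672/6641 → turn -1·90°
n=3: pose=(-1,-4,S); sL=32/85, sR=32/61; mL=-32/61, mR=-2336/5185; mL+mR=-5056/5185 → advance -1; mR−mL=384/5185 → turn +1·90°
n=4: pose=(-1,-3,E); sL=40/61, sR=2/5; mL=-2/5, mR=-161/305; mL+mR=-283/305 → advance -1; mR−mL=-39/305 → turn -1·90°
n=5: pose=(-2,-3,S); sL=160/369, sR=160/261; mL=-160/261, mR=-5600/10701; mL+mR=-12160/10701 → advance -1; mR−mL=320/3567 → turn +1·90°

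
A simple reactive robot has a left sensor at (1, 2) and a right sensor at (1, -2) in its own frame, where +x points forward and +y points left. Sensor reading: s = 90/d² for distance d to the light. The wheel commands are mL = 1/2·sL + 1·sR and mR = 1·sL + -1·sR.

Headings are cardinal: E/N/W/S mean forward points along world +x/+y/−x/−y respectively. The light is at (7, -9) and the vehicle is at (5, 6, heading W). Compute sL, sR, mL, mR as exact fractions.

left sensor world pos  = (4, 4); dL² = 178
right sensor world pos = (4, 8); dR² = 298
sL = 90/178 = 45/89
sR = 90/298 = 45/149
mL = 1/2·sL + 1·sR = 14715/26522
mR = 1·sL + -1·sR = 2700/13261

45/89 45/149 14715/26522 2700/13261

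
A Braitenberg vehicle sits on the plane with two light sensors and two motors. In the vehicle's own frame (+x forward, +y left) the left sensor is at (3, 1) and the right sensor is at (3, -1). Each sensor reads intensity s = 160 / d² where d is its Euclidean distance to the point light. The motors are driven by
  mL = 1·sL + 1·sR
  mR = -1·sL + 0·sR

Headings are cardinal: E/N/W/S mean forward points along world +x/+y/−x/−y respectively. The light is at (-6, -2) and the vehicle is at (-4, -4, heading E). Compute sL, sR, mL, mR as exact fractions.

80/13 80/17 2400/221 -80/13

left sensor world pos  = (-1, -3); dL² = 26
right sensor world pos = (-1, -5); dR² = 34
sL = 160/26 = 80/13
sR = 160/34 = 80/17
mL = 1·sL + 1·sR = 2400/221
mR = -1·sL + 0·sR = -80/13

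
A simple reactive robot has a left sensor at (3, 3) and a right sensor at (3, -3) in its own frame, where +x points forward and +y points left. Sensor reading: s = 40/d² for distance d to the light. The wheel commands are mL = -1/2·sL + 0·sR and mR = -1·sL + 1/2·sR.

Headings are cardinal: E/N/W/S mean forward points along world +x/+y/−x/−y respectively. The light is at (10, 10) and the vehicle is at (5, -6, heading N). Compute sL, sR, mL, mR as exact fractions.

left sensor world pos  = (2, -3); dL² = 233
right sensor world pos = (8, -3); dR² = 173
sL = 40/233 = 40/233
sR = 40/173 = 40/173
mL = -1/2·sL + 0·sR = -20/233
mR = -1·sL + 1/2·sR = -2260/40309

40/233 40/173 -20/233 -2260/40309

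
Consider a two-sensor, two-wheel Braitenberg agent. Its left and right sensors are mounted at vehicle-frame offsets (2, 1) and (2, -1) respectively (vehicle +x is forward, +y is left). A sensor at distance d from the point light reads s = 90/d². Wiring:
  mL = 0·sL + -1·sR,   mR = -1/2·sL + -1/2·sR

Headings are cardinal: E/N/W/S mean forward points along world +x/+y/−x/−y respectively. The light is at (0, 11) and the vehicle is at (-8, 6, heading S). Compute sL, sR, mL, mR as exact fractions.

45/49 9/13 -9/13 -513/637

left sensor world pos  = (-7, 4); dL² = 98
right sensor world pos = (-9, 4); dR² = 130
sL = 90/98 = 45/49
sR = 90/130 = 9/13
mL = 0·sL + -1·sR = -9/13
mR = -1/2·sL + -1/2·sR = -513/637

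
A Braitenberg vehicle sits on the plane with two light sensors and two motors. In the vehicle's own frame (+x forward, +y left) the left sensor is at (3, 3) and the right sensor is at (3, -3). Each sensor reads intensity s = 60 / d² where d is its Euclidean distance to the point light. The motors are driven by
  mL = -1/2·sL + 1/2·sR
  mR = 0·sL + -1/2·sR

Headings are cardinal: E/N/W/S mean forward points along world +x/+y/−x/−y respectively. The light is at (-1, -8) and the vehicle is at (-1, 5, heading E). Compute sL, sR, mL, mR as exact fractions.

left sensor world pos  = (2, 8); dL² = 265
right sensor world pos = (2, 2); dR² = 109
sL = 60/265 = 12/53
sR = 60/109 = 60/109
mL = -1/2·sL + 1/2·sR = 936/5777
mR = 0·sL + -1/2·sR = -30/109

12/53 60/109 936/5777 -30/109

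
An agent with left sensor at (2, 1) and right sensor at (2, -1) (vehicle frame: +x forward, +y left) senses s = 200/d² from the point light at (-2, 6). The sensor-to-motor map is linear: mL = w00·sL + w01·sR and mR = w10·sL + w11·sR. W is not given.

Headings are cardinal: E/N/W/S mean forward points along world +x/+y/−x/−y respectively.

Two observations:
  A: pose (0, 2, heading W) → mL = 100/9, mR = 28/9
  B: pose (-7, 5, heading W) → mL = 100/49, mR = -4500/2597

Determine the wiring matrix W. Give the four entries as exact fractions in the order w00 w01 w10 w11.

0 1/2 -1 1/2

obs A: pose=(0,2,W) → sL=8, sR=200/9, mL=100/9, mR=28/9
obs B: pose=(-7,5,W) → sL=200/53, sR=200/49, mL=100/49, mR=-4500/2597
sensor matrix S = [[8, 200/9], [200/53, 200/49]]; det S = -1196800/23373
solve [mL_A; mL_B] = S·[w00; w01] and [mR_A; mR_B] = S·[w10; w11]:
  w00 = 0, w01 = 1/2, w10 = -1, w11 = 1/2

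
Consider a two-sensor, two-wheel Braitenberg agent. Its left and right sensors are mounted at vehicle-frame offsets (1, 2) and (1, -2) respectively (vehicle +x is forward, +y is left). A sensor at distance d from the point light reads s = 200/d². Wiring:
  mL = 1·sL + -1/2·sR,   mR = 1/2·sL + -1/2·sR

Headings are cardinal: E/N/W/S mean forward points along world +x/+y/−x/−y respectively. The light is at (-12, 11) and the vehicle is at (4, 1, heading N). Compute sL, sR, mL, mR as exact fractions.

200/277 40/81 10660/22437 2560/22437

left sensor world pos  = (2, 2); dL² = 277
right sensor world pos = (6, 2); dR² = 405
sL = 200/277 = 200/277
sR = 200/405 = 40/81
mL = 1·sL + -1/2·sR = 10660/22437
mR = 1/2·sL + -1/2·sR = 2560/22437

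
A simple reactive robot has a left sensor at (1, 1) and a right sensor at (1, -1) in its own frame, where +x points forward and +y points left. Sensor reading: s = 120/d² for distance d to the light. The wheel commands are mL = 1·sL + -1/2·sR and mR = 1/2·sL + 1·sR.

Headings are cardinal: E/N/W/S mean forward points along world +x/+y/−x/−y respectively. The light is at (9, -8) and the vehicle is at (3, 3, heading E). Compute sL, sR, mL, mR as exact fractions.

120/169 24/25 972/4225 5556/4225

left sensor world pos  = (4, 4); dL² = 169
right sensor world pos = (4, 2); dR² = 125
sL = 120/169 = 120/169
sR = 120/125 = 24/25
mL = 1·sL + -1/2·sR = 972/4225
mR = 1/2·sL + 1·sR = 5556/4225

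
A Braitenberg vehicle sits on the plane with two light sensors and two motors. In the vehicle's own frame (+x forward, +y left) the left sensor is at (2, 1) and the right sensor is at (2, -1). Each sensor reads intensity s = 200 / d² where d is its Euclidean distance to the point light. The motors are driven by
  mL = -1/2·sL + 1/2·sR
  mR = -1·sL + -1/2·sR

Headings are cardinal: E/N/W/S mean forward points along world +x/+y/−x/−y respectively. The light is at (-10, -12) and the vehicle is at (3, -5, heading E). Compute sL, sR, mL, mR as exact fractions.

200/289 200/261 2800/75429 -81100/75429

left sensor world pos  = (5, -4); dL² = 289
right sensor world pos = (5, -6); dR² = 261
sL = 200/289 = 200/289
sR = 200/261 = 200/261
mL = -1/2·sL + 1/2·sR = 2800/75429
mR = -1·sL + -1/2·sR = -81100/75429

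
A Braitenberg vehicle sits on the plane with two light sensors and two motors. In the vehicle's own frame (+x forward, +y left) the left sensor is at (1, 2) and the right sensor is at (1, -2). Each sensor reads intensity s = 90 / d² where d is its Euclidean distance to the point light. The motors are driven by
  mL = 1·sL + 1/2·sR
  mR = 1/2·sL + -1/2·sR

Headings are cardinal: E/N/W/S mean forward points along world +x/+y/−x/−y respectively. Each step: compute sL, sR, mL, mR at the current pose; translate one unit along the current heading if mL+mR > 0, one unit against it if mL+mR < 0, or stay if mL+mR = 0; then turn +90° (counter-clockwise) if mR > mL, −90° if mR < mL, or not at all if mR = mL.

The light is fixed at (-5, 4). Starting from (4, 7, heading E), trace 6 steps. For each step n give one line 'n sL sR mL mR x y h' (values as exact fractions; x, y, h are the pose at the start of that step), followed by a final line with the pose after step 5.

n=0: pose=(4,7,E); sL=18/25, sR=90/101; mL=2943/2525, mR=-216/2525; mL+mR=27/25 → advance +1; mR−mL=-3159/2525 → turn -1·90°
n=1: pose=(5,7,S); sL=45/74, sR=45/34; mL=3195/2516, mR=-225/629; mL+mR=135/148 → advance +1; mR−mL=-4095/2516 → turn -1·90°
n=2: pose=(5,6,W); sL=10/9, sR=90/97; mL=1375/873, mR=80/873; mL+mR=5/3 → advance +1; mR−mL=-1295/873 → turn -1·90°
n=3: pose=(4,6,N); sL=45/29, sR=9/13; mL=1431/754, mR=162/377; mL+mR=135/58 → advance +1; mR−mL=-1107/754 → turn -1·90°
n=4: pose=(4,7,E); sL=18/25, sR=90/101; mL=2943/2525, mR=-216/2525; mL+mR=27/25 → advance +1; mR−mL=-3159/2525 → turn -1·90°
n=5: pose=(5,7,S); sL=45/74, sR=45/34; mL=3195/2516, mR=-225/629; mL+mR=135/148 → advance +1; mR−mL=-4095/2516 → turn -1·90°

0 18/25 90/101 2943/2525 -216/2525 4 7 E
1 45/74 45/34 3195/2516 -225/629 5 7 S
2 10/9 90/97 1375/873 80/873 5 6 W
3 45/29 9/13 1431/754 162/377 4 6 N
4 18/25 90/101 2943/2525 -216/2525 4 7 E
5 45/74 45/34 3195/2516 -225/629 5 7 S
final 5 6 W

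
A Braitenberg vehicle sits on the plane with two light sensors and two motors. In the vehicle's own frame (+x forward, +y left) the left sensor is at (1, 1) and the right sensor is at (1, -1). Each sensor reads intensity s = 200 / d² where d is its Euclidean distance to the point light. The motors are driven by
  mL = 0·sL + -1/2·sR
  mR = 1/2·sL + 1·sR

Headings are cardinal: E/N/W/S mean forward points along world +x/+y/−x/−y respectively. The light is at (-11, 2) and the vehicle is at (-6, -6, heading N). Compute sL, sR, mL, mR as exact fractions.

40/13 40/17 -20/17 860/221

left sensor world pos  = (-7, -5); dL² = 65
right sensor world pos = (-5, -5); dR² = 85
sL = 200/65 = 40/13
sR = 200/85 = 40/17
mL = 0·sL + -1/2·sR = -20/17
mR = 1/2·sL + 1·sR = 860/221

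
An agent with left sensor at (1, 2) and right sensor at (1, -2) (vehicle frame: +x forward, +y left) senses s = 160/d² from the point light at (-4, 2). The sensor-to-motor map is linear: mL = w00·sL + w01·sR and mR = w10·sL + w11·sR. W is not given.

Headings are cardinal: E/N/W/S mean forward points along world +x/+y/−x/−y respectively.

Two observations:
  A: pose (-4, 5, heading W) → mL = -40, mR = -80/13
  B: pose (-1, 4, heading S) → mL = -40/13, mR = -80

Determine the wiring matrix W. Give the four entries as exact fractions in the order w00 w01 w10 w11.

obs A: pose=(-4,5,W) → sL=80, sR=80/13, mL=-40, mR=-80/13
obs B: pose=(-1,4,S) → sL=80/13, sR=80, mL=-40/13, mR=-80
sensor matrix S = [[80, 80/13], [80/13, 80]]; det S = 1075200/169
solve [mL_A; mL_B] = S·[w00; w01] and [mR_A; mR_B] = S·[w10; w11]:
  w00 = -1/2, w01 = 0, w10 = 0, w11 = -1

-1/2 0 0 -1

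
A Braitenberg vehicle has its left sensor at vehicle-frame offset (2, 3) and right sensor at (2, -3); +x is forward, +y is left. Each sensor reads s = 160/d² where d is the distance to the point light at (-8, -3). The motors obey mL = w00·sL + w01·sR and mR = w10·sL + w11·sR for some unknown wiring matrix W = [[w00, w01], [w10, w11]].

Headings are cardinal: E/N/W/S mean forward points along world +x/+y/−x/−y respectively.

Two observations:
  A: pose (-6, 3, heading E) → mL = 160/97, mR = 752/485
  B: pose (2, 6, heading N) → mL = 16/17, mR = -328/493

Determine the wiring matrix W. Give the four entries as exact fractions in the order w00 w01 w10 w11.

obs A: pose=(-6,3,E) → sL=160/97, sR=32/5, mL=160/97, mR=752/485
obs B: pose=(2,6,N) → sL=16/17, sR=16/29, mL=16/17, mR=-328/493
sensor matrix S = [[160/97, 32/5], [16/17, 16/29]]; det S = -1222656/239105
solve [mL_A; mL_B] = S·[w00; w01] and [mR_A; mR_B] = S·[w10; w11]:
  w00 = 1, w01 = 0, w10 = -1, w11 = 1/2

1 0 -1 1/2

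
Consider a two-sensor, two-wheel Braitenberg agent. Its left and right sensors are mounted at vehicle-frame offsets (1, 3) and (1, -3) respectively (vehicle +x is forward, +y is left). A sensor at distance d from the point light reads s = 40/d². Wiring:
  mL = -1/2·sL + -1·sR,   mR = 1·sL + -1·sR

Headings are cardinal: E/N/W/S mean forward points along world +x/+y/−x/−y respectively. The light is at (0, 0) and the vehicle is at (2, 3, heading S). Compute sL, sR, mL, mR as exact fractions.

left sensor world pos  = (5, 2); dL² = 29
right sensor world pos = (-1, 2); dR² = 5
sL = 40/29 = 40/29
sR = 40/5 = 8
mL = -1/2·sL + -1·sR = -252/29
mR = 1·sL + -1·sR = -192/29

40/29 8 -252/29 -192/29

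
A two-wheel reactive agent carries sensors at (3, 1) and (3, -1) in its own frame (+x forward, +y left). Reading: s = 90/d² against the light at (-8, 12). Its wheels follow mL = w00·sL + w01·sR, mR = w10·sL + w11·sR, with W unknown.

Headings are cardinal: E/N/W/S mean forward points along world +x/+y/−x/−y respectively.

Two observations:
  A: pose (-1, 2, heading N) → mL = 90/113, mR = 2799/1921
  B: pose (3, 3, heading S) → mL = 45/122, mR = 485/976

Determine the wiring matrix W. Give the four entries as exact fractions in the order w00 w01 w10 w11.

obs A: pose=(-1,2,N) → sL=18/17, sR=90/113, mL=90/113, mR=2799/1921
obs B: pose=(3,3,S) → sL=5/16, sR=45/122, mL=45/122, mR=485/976
sensor matrix S = [[18/17, 90/113], [5/16, 45/122]]; det S = 132795/937448
solve [mL_A; mL_B] = S·[w00; w01] and [mR_A; mR_B] = S·[w10; w11]:
  w00 = 0, w01 = 1, w10 = 1, w11 = 1/2

0 1 1 1/2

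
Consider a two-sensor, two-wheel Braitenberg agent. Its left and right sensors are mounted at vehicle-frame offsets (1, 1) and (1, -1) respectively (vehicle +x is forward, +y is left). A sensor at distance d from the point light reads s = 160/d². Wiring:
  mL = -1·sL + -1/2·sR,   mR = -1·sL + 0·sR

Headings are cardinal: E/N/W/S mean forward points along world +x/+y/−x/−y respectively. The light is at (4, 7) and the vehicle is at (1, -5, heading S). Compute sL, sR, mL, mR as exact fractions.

left sensor world pos  = (2, -6); dL² = 173
right sensor world pos = (0, -6); dR² = 185
sL = 160/173 = 160/173
sR = 160/185 = 32/37
mL = -1·sL + -1/2·sR = -8688/6401
mR = -1·sL + 0·sR = -160/173

160/173 32/37 -8688/6401 -160/173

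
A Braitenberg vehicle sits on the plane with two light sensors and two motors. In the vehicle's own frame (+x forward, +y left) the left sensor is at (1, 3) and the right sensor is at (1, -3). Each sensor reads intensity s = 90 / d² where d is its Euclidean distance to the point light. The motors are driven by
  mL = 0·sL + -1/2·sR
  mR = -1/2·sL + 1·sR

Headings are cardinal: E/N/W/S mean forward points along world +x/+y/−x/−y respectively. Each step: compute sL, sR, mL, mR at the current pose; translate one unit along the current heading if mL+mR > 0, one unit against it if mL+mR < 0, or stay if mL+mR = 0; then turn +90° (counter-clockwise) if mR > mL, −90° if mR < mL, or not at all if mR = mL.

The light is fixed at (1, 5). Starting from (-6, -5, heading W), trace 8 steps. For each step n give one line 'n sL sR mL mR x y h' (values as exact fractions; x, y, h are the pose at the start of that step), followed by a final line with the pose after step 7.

0 90/233 90/113 -45/113 15885/26329 -6 -5 W
1 45/73 45/121 -45/242 1125/17666 -7 -5 S
2 18/17 90/193 -45/193 -207/3281 -7 -4 E
3 45/104 9/10 -9/20 711/1040 -8 -4 N
4 90/221 18/25 -9/25 2853/5525 -8 -3 W
5 9/13 9/25 -9/50 9/650 -9 -3 S
6 90/97 90/181 -45/181 585/17557 -9 -2 E
7 45/116 9/10 -9/20 819/1160 -10 -2 N
final -10 -1 W

n=0: pose=(-6,-5,W); sL=90/233, sR=90/113; mL=-45/113, mR=15885/26329; mL+mR=5400/26329 → advance +1; mR−mL=26370/26329 → turn +1·90°
n=1: pose=(-7,-5,S); sL=45/73, sR=45/121; mL=-45/242, mR=1125/17666; mL+mR=-1080/8833 → advance -1; mR−mL=2205/8833 → turn +1·90°
n=2: pose=(-7,-4,E); sL=18/17, sR=90/193; mL=-45/193, mR=-207/3281; mL+mR=-972/3281 → advance -1; mR−mL=558/3281 → turn +1·90°
n=3: pose=(-8,-4,N); sL=45/104, sR=9/10; mL=-9/20, mR=711/1040; mL+mR=243/1040 → advance +1; mR−mL=1179/1040 → turn +1·90°
n=4: pose=(-8,-3,W); sL=90/221, sR=18/25; mL=-9/25, mR=2853/5525; mL+mR=864/5525 → advance +1; mR−mL=4842/5525 → turn +1·90°
n=5: pose=(-9,-3,S); sL=9/13, sR=9/25; mL=-9/50, mR=9/650; mL+mR=-54/325 → advance -1; mR−mL=63/325 → turn +1·90°
n=6: pose=(-9,-2,E); sL=90/97, sR=90/181; mL=-45/181, mR=585/17557; mL+mR=-3780/17557 → advance -1; mR−mL=4950/17557 → turn +1·90°
n=7: pose=(-10,-2,N); sL=45/116, sR=9/10; mL=-9/20, mR=819/1160; mL+mR=297/1160 → advance +1; mR−mL=1341/1160 → turn +1·90°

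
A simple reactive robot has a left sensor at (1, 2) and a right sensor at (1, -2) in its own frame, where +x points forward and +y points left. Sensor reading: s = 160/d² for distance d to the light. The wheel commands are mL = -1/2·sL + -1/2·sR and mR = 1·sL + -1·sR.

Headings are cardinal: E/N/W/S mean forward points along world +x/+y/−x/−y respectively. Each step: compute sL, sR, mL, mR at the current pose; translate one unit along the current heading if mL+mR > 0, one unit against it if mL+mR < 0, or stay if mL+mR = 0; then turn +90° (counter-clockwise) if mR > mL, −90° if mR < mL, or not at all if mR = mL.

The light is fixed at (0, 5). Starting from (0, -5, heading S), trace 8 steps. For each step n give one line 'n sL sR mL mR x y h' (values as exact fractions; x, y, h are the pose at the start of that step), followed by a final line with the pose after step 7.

n=0: pose=(0,-5,S); sL=32/25, sR=32/25; mL=-32/25, mR=0; mL+mR=-32/25 → advance -1; mR−mL=32/25 → turn +1·90°
n=1: pose=(0,-4,E); sL=16/5, sR=80/61; mL=-688/305, mR=576/305; mL+mR=-112/305 → advance -1; mR−mL=1264/305 → turn +1·90°
n=2: pose=(-1,-4,N); sL=160/73, sR=32/13; mL=-2208/949, mR=-256/949; mL+mR=-2464/949 → advance -1; mR−mL=1952/949 → turn +1·90°
n=3: pose=(-1,-5,W); sL=40/37, sR=40/17; mL=-1080/629, mR=-800/629; mL+mR=-1880/629 → advance -1; mR−mL=280/629 → turn +1·90°
n=4: pose=(0,-5,S); sL=32/25, sR=32/25; mL=-32/25, mR=0; mL+mR=-32/25 → advance -1; mR−mL=32/25 → turn +1·90°
n=5: pose=(0,-4,E); sL=16/5, sR=80/61; mL=-688/305, mR=576/305; mL+mR=-112/305 → advance -1; mR−mL=1264/305 → turn +1·90°
n=6: pose=(-1,-4,N); sL=160/73, sR=32/13; mL=-2208/949, mR=-256/949; mL+mR=-2464/949 → advance -1; mR−mL=1952/949 → turn +1·90°
n=7: pose=(-1,-5,W); sL=40/37, sR=40/17; mL=-1080/629, mR=-800/629; mL+mR=-1880/629 → advance -1; mR−mL=280/629 → turn +1·90°

0 32/25 32/25 -32/25 0 0 -5 S
1 16/5 80/61 -688/305 576/305 0 -4 E
2 160/73 32/13 -2208/949 -256/949 -1 -4 N
3 40/37 40/17 -1080/629 -800/629 -1 -5 W
4 32/25 32/25 -32/25 0 0 -5 S
5 16/5 80/61 -688/305 576/305 0 -4 E
6 160/73 32/13 -2208/949 -256/949 -1 -4 N
7 40/37 40/17 -1080/629 -800/629 -1 -5 W
final 0 -5 S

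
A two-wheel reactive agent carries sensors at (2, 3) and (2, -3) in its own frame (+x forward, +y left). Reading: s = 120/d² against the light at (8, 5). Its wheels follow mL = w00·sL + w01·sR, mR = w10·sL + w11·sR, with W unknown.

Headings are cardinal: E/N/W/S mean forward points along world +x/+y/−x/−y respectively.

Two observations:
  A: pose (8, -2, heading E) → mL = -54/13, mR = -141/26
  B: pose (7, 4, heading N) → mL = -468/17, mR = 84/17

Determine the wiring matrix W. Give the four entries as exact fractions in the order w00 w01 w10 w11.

-1/2 -1 -1 1/2

obs A: pose=(8,-2,E) → sL=6, sR=15/13, mL=-54/13, mR=-141/26
obs B: pose=(7,4,N) → sL=120/17, sR=24, mL=-468/17, mR=84/17
sensor matrix S = [[6, 15/13], [120/17, 24]]; det S = 30024/221
solve [mL_A; mL_B] = S·[w00; w01] and [mR_A; mR_B] = S·[w10; w11]:
  w00 = -1/2, w01 = -1, w10 = -1, w11 = 1/2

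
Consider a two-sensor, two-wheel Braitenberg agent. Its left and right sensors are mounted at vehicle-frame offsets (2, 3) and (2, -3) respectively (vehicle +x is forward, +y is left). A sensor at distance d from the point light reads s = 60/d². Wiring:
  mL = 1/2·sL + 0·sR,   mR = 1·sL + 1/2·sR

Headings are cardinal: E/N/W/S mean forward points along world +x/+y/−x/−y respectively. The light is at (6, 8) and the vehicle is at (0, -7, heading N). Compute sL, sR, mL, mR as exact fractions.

left sensor world pos  = (-3, -5); dL² = 250
right sensor world pos = (3, -5); dR² = 178
sL = 60/250 = 6/25
sR = 60/178 = 30/89
mL = 1/2·sL + 0·sR = 3/25
mR = 1·sL + 1/2·sR = 909/2225

6/25 30/89 3/25 909/2225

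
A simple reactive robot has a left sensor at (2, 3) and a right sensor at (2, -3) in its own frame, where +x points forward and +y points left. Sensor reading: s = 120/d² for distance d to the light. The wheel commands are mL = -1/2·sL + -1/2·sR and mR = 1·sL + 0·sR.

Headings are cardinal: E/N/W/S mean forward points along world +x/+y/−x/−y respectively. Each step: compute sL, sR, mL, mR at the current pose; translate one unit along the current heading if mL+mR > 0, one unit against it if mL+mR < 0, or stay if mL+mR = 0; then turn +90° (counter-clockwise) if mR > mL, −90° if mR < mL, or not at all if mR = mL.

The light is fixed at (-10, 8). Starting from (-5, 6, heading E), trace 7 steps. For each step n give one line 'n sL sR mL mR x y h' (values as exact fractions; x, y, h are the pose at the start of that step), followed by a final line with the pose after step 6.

n=0: pose=(-5,6,E); sL=12/5, sR=60/37; mL=-372/185, mR=12/5; mL+mR=72/185 → advance +1; mR−mL=816/185 → turn +1·90°
n=1: pose=(-4,6,N); sL=40/3, sR=40/27; mL=-200/27, mR=40/3; mL+mR=160/27 → advance +1; mR−mL=560/27 → turn +1·90°
n=2: pose=(-4,7,W); sL=15/4, sR=6; mL=-39/8, mR=15/4; mL+mR=-9/8 → advance -1; mR−mL=69/8 → turn +1·90°
n=3: pose=(-3,7,S); sL=120/109, sR=24/5; mL=-1608/545, mR=120/109; mL+mR=-1008/545 → advance -1; mR−mL=2208/545 → turn +1·90°
n=4: pose=(-3,8,E); sL=4/3, sR=4/3; mL=-4/3, mR=4/3; mL+mR=0 → advance +0; mR−mL=8/3 → turn +1·90°
n=5: pose=(-3,8,N); sL=6, sR=15/13; mL=-93/26, mR=6; mL+mR=63/26 → advance +1; mR−mL=249/26 → turn +1·90°
n=6: pose=(-3,9,W); sL=120/29, sR=120/41; mL=-4200/1189, mR=120/29; mL+mR=720/1189 → advance +1; mR−mL=9120/1189 → turn +1·90°

0 12/5 60/37 -372/185 12/5 -5 6 E
1 40/3 40/27 -200/27 40/3 -4 6 N
2 15/4 6 -39/8 15/4 -4 7 W
3 120/109 24/5 -1608/545 120/109 -3 7 S
4 4/3 4/3 -4/3 4/3 -3 8 E
5 6 15/13 -93/26 6 -3 8 N
6 120/29 120/41 -4200/1189 120/29 -3 9 W
final -4 9 S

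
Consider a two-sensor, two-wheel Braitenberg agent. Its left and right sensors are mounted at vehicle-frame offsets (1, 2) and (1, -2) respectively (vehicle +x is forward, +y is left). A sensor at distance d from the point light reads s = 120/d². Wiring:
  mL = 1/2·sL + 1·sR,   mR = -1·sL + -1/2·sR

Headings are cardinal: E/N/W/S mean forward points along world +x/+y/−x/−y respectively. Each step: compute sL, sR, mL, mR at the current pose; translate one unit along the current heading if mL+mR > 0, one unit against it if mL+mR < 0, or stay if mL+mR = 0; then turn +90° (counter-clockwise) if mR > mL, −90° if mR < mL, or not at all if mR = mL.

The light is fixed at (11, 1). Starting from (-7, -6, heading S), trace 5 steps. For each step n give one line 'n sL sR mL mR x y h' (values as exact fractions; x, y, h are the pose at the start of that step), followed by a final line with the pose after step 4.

n=0: pose=(-7,-6,S); sL=3/8, sR=15/58; mL=207/464, mR=-117/232; mL+mR=-27/464 → advance -1; mR−mL=-441/464 → turn -1·90°
n=1: pose=(-7,-5,W); sL=24/85, sR=120/377; mL=14724/32045, mR=-14148/32045; mL+mR=576/32045 → advance +1; mR−mL=-28872/32045 → turn -1·90°
n=2: pose=(-8,-5,N); sL=60/233, sR=60/157; mL=18690/36581, mR=-16410/36581; mL+mR=2280/36581 → advance +1; mR−mL=-35100/36581 → turn -1·90°
n=3: pose=(-8,-4,E); sL=40/111, sR=120/373; mL=20780/41403, mR=-21580/41403; mL+mR=-800/41403 → advance -1; mR−mL=-14120/13801 → turn -1·90°
n=4: pose=(-9,-4,S); sL=1/3, sR=3/13; mL=31/78, mR=-35/78; mL+mR=-2/39 → advance -1; mR−mL=-11/13 → turn -1·90°

0 3/8 15/58 207/464 -117/232 -7 -6 S
1 24/85 120/377 14724/32045 -14148/32045 -7 -5 W
2 60/233 60/157 18690/36581 -16410/36581 -8 -5 N
3 40/111 120/373 20780/41403 -21580/41403 -8 -4 E
4 1/3 3/13 31/78 -35/78 -9 -4 S
final -9 -3 W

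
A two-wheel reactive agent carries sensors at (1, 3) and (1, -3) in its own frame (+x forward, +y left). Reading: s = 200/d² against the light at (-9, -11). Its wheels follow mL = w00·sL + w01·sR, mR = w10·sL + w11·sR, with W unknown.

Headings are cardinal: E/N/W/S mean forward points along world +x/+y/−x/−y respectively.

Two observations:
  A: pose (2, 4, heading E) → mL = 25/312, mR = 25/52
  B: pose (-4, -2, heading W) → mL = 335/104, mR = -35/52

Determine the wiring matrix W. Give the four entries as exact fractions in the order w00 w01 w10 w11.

obs A: pose=(2,4,E) → sL=50/117, sR=25/36, mL=25/312, mR=25/52
obs B: pose=(-4,-2,W) → sL=50/13, sR=5/4, mL=335/104, mR=-35/52
sensor matrix S = [[50/117, 25/36], [50/13, 5/4]]; det S = -250/117
solve [mL_A; mL_B] = S·[w00; w01] and [mR_A; mR_B] = S·[w10; w11]:
  w00 = 1, w01 = -1/2, w10 = -1/2, w11 = 1

1 -1/2 -1/2 1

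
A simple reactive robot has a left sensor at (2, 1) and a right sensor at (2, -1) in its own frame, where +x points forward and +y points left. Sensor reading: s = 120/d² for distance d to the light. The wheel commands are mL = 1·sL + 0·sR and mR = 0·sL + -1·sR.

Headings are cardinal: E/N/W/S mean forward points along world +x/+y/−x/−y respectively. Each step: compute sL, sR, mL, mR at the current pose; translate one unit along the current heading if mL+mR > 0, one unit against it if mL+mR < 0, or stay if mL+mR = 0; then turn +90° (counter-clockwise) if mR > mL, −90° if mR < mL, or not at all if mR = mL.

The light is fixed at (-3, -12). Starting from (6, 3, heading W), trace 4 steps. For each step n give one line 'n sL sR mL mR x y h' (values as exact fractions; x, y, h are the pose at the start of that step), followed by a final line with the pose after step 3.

0 24/49 24/61 24/49 -24/61 6 3 W
1 60/169 12/37 60/169 -12/37 5 3 N
2 120/389 24/65 120/389 -24/65 5 4 E
3 6/13 15/29 6/13 -15/29 4 4 S
final 4 5 W

n=0: pose=(6,3,W); sL=24/49, sR=24/61; mL=24/49, mR=-24/61; mL+mR=288/2989 → advance +1; mR−mL=-2640/2989 → turn -1·90°
n=1: pose=(5,3,N); sL=60/169, sR=12/37; mL=60/169, mR=-12/37; mL+mR=192/6253 → advance +1; mR−mL=-4248/6253 → turn -1·90°
n=2: pose=(5,4,E); sL=120/389, sR=24/65; mL=120/389, mR=-24/65; mL+mR=-1536/25285 → advance -1; mR−mL=-17136/25285 → turn -1·90°
n=3: pose=(4,4,S); sL=6/13, sR=15/29; mL=6/13, mR=-15/29; mL+mR=-21/377 → advance -1; mR−mL=-369/377 → turn -1·90°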